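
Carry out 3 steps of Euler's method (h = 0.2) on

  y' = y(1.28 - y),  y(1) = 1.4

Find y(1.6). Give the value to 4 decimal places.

1.3259

Euler: y_{n+1} = y_n + h·f(x_n, y_n).
x=1.000000, y=1.400000: f=-0.168000 → y ← 1.400000 + 0.2·(-0.168000) = 1.366400
x=1.200000, y=1.366400: f=-0.118057 → y ← 1.366400 + 0.2·(-0.118057) = 1.342789
x=1.400000, y=1.342789: f=-0.084312 → y ← 1.342789 + 0.2·(-0.084312) = 1.325926
y(1.6) ≈ 1.3259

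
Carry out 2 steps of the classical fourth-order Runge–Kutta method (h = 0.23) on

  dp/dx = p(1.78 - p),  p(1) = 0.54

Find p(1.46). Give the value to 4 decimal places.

0.8844

RK4: k1 = f(x_n, p_n); k2 = f(x_n + h/2, p_n + (h/2)·k1); k3 = f(x_n + h/2, p_n + (h/2)·k2); k4 = f(x_n + h, p_n + h·k3); p_{n+1} = p_n + (h/6)·(k1 + 2k2 + 2k3 + k4).
x=1.000000, p=0.540000:
  k1 = f(1.000000, 0.540000) = 0.669600
  k2 = f(1.115000, 0.617004) = 0.717573
  k3 = f(1.115000, 0.622521) = 0.720555
  k4 = f(1.230000, 0.705728) = 0.758144
  p ← 0.540000 + (0.23/6)·(k1 + 2k2 + 2k3 + k4) = 0.704987
x=1.230000, p=0.704987:
  k1 = f(1.230000, 0.704987) = 0.757870
  k2 = f(1.345000, 0.792142) = 0.782524
  k3 = f(1.345000, 0.794977) = 0.783071
  k4 = f(1.460000, 0.885093) = 0.792076
  p ← 0.704987 + (0.23/6)·(k1 + 2k2 + 2k3 + k4) = 0.884430
p(1.46) ≈ 0.8844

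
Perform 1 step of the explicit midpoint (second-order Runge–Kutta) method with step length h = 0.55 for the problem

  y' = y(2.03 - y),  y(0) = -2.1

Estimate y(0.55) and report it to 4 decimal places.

-18.1713

Midpoint: k1 = f(t_n, y_n); k2 = f(t_n + h/2, y_n + (h/2)·k1); y_{n+1} = y_n + h·k2.
t=0.000000, y=-2.100000:
  k1 = f(0.000000, -2.100000) = -8.673000
  k2 = f(0.275000, -4.485075) = -29.220600
  y ← -2.100000 + 0.55·(-29.220600) = -18.171330
y(0.55) ≈ -18.1713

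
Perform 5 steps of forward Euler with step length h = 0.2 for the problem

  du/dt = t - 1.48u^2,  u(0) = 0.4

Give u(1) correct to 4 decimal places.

Euler: u_{n+1} = u_n + h·f(t_n, u_n).
t=0.000000, u=0.400000: f=-0.236800 → u ← 0.400000 + 0.2·(-0.236800) = 0.352640
t=0.200000, u=0.352640: f=0.015955 → u ← 0.352640 + 0.2·0.015955 = 0.355831
t=0.400000, u=0.355831: f=0.212609 → u ← 0.355831 + 0.2·0.212609 = 0.398353
t=0.600000, u=0.398353: f=0.365146 → u ← 0.398353 + 0.2·0.365146 = 0.471382
t=0.800000, u=0.471382: f=0.471143 → u ← 0.471382 + 0.2·0.471143 = 0.565610
u(1) ≈ 0.5656

0.5656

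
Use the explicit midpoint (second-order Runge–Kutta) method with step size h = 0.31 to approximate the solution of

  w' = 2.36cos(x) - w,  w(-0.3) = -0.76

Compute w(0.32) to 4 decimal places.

Midpoint: k1 = f(x_n, w_n); k2 = f(x_n + h/2, w_n + (h/2)·k1); w_{n+1} = w_n + h·k2.
x=-0.300000, w=-0.760000:
  k1 = f(-0.300000, -0.760000) = 3.014594
  k2 = f(-0.145000, -0.292738) = 2.627972
  w ← -0.760000 + 0.31·2.627972 = 0.054671
x=0.010000, w=0.054671:
  k1 = f(0.010000, 0.054671) = 2.305211
  k2 = f(0.165000, 0.411979) = 1.915968
  w ← 0.054671 + 0.31·1.915968 = 0.648621
w(0.32) ≈ 0.6486

0.6486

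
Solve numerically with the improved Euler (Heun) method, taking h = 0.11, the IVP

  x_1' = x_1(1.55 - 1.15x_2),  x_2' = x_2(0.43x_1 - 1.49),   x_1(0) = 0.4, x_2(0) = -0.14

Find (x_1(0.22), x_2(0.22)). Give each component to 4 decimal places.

Heun on (x_1,x_2): k1 = f(t_n, state_n); k2 = f(t_n + h, state_n + h·k1); state_{n+1} = state_n + (h/2)·(k1 + k2).
0.000000: (0.400000, -0.140000)
  k1 = (0.684400, 0.184520)
  predictor → (0.475284, -0.119703)
  k2 = (0.802117, 0.153893)
  → (0.481758, -0.121387)
0.110000: (0.481758, -0.121387)
  k1 = (0.813977, 0.155721)
  predictor → (0.571296, -0.104258)
  k2 = (0.954005, 0.129733)
  → (0.578997, -0.105687)
(x_1(0.22), x_2(0.22)) ≈ (0.5790, -0.1057)

0.5790, -0.1057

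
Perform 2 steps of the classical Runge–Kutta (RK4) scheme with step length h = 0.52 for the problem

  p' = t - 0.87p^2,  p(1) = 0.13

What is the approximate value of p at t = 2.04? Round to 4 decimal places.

1.1943

RK4: k1 = f(t_n, p_n); k2 = f(t_n + h/2, p_n + (h/2)·k1); k3 = f(t_n + h/2, p_n + (h/2)·k2); k4 = f(t_n + h, p_n + h·k3); p_{n+1} = p_n + (h/6)·(k1 + 2k2 + 2k3 + k4).
t=1.000000, p=0.130000:
  k1 = f(1.000000, 0.130000) = 0.985297
  k2 = f(1.260000, 0.386177) = 1.130254
  k3 = f(1.260000, 0.423866) = 1.103694
  k4 = f(1.520000, 0.703921) = 1.088911
  p ← 0.130000 + (0.52/6)·(k1 + 2k2 + 2k3 + k4) = 0.696982
t=1.520000, p=0.696982:
  k1 = f(1.520000, 0.696982) = 1.097368
  k2 = f(1.780000, 0.982298) = 0.940529
  k3 = f(1.780000, 0.941520) = 1.008780
  k4 = f(2.040000, 1.221548) = 0.741804
  p ← 0.696982 + (0.52/6)·(k1 + 2k2 + 2k3 + k4) = 1.194257
p(2.04) ≈ 1.1943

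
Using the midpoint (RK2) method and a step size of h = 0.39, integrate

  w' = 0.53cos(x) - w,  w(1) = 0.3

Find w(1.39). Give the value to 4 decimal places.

Midpoint: k1 = f(x_n, w_n); k2 = f(x_n + h/2, w_n + (h/2)·k1); w_{n+1} = w_n + h·k2.
x=1.000000, w=0.300000:
  k1 = f(1.000000, 0.300000) = -0.013640
  k2 = f(1.195000, 0.297340) = -0.102823
  w ← 0.300000 + 0.39·(-0.102823) = 0.259899
w(1.39) ≈ 0.2599

0.2599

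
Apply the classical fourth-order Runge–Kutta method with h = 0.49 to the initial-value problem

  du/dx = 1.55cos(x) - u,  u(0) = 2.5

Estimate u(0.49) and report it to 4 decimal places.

2.1054

RK4: k1 = f(x_n, u_n); k2 = f(x_n + h/2, u_n + (h/2)·k1); k3 = f(x_n + h/2, u_n + (h/2)·k2); k4 = f(x_n + h, u_n + h·k3); u_{n+1} = u_n + (h/6)·(k1 + 2k2 + 2k3 + k4).
x=0.000000, u=2.500000:
  k1 = f(0.000000, 2.500000) = -0.950000
  k2 = f(0.245000, 2.267250) = -0.763537
  k3 = f(0.245000, 2.312933) = -0.809221
  k4 = f(0.490000, 2.103482) = -0.735866
  u ← 2.500000 + (0.49/6)·(k1 + 2k2 + 2k3 + k4) = 2.105437
u(0.49) ≈ 2.1054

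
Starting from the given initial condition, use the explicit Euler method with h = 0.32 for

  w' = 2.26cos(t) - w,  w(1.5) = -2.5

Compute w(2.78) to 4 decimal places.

-1.4276

Euler: w_{n+1} = w_n + h·f(t_n, w_n).
t=1.500000, w=-2.500000: f=2.659866 → w ← -2.500000 + 0.32·2.659866 = -1.648843
t=1.820000, w=-1.648843: f=1.091454 → w ← -1.648843 + 0.32·1.091454 = -1.299578
t=2.140000, w=-1.299578: f=0.081525 → w ← -1.299578 + 0.32·0.081525 = -1.273490
t=2.460000, w=-1.273490: f=-0.481559 → w ← -1.273490 + 0.32·(-0.481559) = -1.427589
w(2.78) ≈ -1.4276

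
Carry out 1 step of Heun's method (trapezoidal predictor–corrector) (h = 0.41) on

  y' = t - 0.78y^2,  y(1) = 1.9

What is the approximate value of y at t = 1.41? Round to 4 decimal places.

1.6033

Heun: k1 = f(t_n, y_n); k2 = f(t_n + h, y_n + h·k1); y_{n+1} = y_n + (h/2)·(k1 + k2).
t=1.000000, y=1.900000:
  k1 = f(1.000000, 1.900000) = -1.815800
  k2 = f(1.410000, 1.155522) = 0.368520
  y ← 1.900000 + (0.41/2)·(-1.815800 + 0.368520) = 1.603308
y(1.41) ≈ 1.6033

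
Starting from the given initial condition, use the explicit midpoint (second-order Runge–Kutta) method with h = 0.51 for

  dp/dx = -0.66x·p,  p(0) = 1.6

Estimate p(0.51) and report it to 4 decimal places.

Midpoint: k1 = f(x_n, p_n); k2 = f(x_n + h/2, p_n + (h/2)·k1); p_{n+1} = p_n + h·k2.
x=0.000000, p=1.600000:
  k1 = f(0.000000, 1.600000) = 0.000000
  k2 = f(0.255000, 1.600000) = -0.269280
  p ← 1.600000 + 0.51·(-0.269280) = 1.462667
p(0.51) ≈ 1.4627

1.4627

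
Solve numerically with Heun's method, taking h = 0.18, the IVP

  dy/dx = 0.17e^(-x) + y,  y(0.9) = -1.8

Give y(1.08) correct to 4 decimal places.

Heun: k1 = f(x_n, y_n); k2 = f(x_n + h, y_n + h·k1); y_{n+1} = y_n + (h/2)·(k1 + k2).
x=0.900000, y=-1.800000:
  k1 = f(0.900000, -1.800000) = -1.730883
  k2 = f(1.080000, -2.111559) = -2.053828
  y ← -1.800000 + (0.18/2)·(-1.730883 + (-2.053828)) = -2.140624
y(1.08) ≈ -2.1406

-2.1406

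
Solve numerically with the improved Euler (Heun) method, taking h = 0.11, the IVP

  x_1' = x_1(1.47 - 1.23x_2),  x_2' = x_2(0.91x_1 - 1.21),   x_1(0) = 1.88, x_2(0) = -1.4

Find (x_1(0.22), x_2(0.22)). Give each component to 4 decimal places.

3.8845, -1.8320

Heun on (x_1,x_2): k1 = f(t_n, state_n); k2 = f(t_n + h, state_n + h·k1); state_{n+1} = state_n + (h/2)·(k1 + k2).
0.000000: (1.880000, -1.400000)
  k1 = (6.000960, -0.701120)
  predictor → (2.540106, -1.477123)
  k2 = (8.348975, -1.627045)
  → (2.669246, -1.528049)
0.110000: (2.669246, -1.528049)
  k1 = (8.940642, -1.862714)
  predictor → (3.652717, -1.732948)
  k2 = (13.155354, -3.663404)
  → (3.884526, -1.831986)
(x_1(0.22), x_2(0.22)) ≈ (3.8845, -1.8320)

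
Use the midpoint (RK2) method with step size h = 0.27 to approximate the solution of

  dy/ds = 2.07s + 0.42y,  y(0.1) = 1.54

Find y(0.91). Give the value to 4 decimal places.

Midpoint: k1 = f(s_n, y_n); k2 = f(s_n + h/2, y_n + (h/2)·k1); y_{n+1} = y_n + h·k2.
s=0.100000, y=1.540000:
  k1 = f(0.100000, 1.540000) = 0.853800
  k2 = f(0.235000, 1.655263) = 1.181660
  y ← 1.540000 + 0.27·1.181660 = 1.859048
s=0.370000, y=1.859048:
  k1 = f(0.370000, 1.859048) = 1.546700
  k2 = f(0.505000, 2.067853) = 1.913848
  y ← 1.859048 + 0.27·1.913848 = 2.375787
s=0.640000, y=2.375787:
  k1 = f(0.640000, 2.375787) = 2.322631
  k2 = f(0.775000, 2.689342) = 2.733774
  y ← 2.375787 + 0.27·2.733774 = 3.113906
y(0.91) ≈ 3.1139

3.1139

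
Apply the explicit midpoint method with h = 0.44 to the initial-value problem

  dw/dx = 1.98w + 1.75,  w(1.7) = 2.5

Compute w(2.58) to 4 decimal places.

Midpoint: k1 = f(x_n, w_n); k2 = f(x_n + h/2, w_n + (h/2)·k1); w_{n+1} = w_n + h·k2.
x=1.700000, w=2.500000:
  k1 = f(1.700000, 2.500000) = 6.700000
  k2 = f(1.920000, 3.974000) = 9.618520
  w ← 2.500000 + 0.44·9.618520 = 6.732149
x=2.140000, w=6.732149:
  k1 = f(2.140000, 6.732149) = 15.079655
  k2 = f(2.360000, 10.049673) = 21.648352
  w ← 6.732149 + 0.44·21.648352 = 16.257424
w(2.58) ≈ 16.2574

16.2574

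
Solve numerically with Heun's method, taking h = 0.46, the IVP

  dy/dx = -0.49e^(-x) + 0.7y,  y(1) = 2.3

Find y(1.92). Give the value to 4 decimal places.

Heun: k1 = f(x_n, y_n); k2 = f(x_n + h, y_n + h·k1); y_{n+1} = y_n + (h/2)·(k1 + k2).
x=1.000000, y=2.300000:
  k1 = f(1.000000, 2.300000) = 1.429739
  k2 = f(1.460000, 2.957680) = 1.956580
  y ← 2.300000 + (0.46/2)·(1.429739 + 1.956580) = 3.078853
x=1.460000, y=3.078853:
  k1 = f(1.460000, 3.078853) = 2.041402
  k2 = f(1.920000, 4.017898) = 2.740691
  y ← 3.078853 + (0.46/2)·(2.041402 + 2.740691) = 4.178735
y(1.92) ≈ 4.1787

4.1787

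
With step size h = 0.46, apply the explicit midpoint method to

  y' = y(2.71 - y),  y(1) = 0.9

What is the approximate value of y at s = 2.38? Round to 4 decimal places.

2.5276

Midpoint: k1 = f(s_n, y_n); k2 = f(s_n + h/2, y_n + (h/2)·k1); y_{n+1} = y_n + h·k2.
s=1.000000, y=0.900000:
  k1 = f(1.000000, 0.900000) = 1.629000
  k2 = f(1.230000, 1.274670) = 1.829572
  y ← 0.900000 + 0.46·1.829572 = 1.741603
s=1.460000, y=1.741603:
  k1 = f(1.460000, 1.741603) = 1.686563
  k2 = f(1.690000, 2.129513) = 1.236155
  y ← 1.741603 + 0.46·1.236155 = 2.310235
s=1.920000, y=2.310235:
  k1 = f(1.920000, 2.310235) = 0.923552
  k2 = f(2.150000, 2.522651) = 0.472615
  y ← 2.310235 + 0.46·0.472615 = 2.527637
y(2.38) ≈ 2.5276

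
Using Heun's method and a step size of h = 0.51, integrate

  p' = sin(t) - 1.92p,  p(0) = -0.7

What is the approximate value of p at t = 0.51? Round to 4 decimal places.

Heun: k1 = f(t_n, p_n); k2 = f(t_n + h, p_n + h·k1); p_{n+1} = p_n + (h/2)·(k1 + k2).
t=0.000000, p=-0.700000:
  k1 = f(0.000000, -0.700000) = 1.344000
  k2 = f(0.510000, -0.014560) = 0.516132
  p ← -0.700000 + (0.51/2)·(1.344000 + 0.516132) = -0.225666
p(0.51) ≈ -0.2257

-0.2257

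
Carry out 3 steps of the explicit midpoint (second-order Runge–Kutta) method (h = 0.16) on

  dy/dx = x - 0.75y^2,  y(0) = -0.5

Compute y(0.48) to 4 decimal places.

Midpoint: k1 = f(x_n, y_n); k2 = f(x_n + h/2, y_n + (h/2)·k1); y_{n+1} = y_n + h·k2.
x=0.000000, y=-0.500000:
  k1 = f(0.000000, -0.500000) = -0.187500
  k2 = f(0.080000, -0.515000) = -0.118919
  y ← -0.500000 + 0.16·(-0.118919) = -0.519027
x=0.160000, y=-0.519027:
  k1 = f(0.160000, -0.519027) = -0.042042
  k2 = f(0.240000, -0.522390) = 0.035331
  y ← -0.519027 + 0.16·0.035331 = -0.513374
x=0.320000, y=-0.513374:
  k1 = f(0.320000, -0.513374) = 0.122335
  k2 = f(0.400000, -0.503587) = 0.209800
  y ← -0.513374 + 0.16·0.209800 = -0.479806
y(0.48) ≈ -0.4798

-0.4798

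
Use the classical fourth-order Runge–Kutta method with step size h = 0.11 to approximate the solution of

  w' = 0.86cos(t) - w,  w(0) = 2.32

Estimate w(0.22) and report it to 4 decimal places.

2.0302

RK4: k1 = f(t_n, w_n); k2 = f(t_n + h/2, w_n + (h/2)·k1); k3 = f(t_n + h/2, w_n + (h/2)·k2); k4 = f(t_n + h, w_n + h·k3); w_{n+1} = w_n + (h/6)·(k1 + 2k2 + 2k3 + k4).
t=0.000000, w=2.320000:
  k1 = f(0.000000, 2.320000) = -1.460000
  k2 = f(0.055000, 2.239700) = -1.381000
  k3 = f(0.055000, 2.244045) = -1.385345
  k4 = f(0.110000, 2.167612) = -1.312810
  w ← 2.320000 + (0.11/6)·(k1 + 2k2 + 2k3 + k4) = 2.167732
t=0.110000, w=2.167732:
  k1 = f(0.110000, 2.167732) = -1.312930
  k2 = f(0.165000, 2.095521) = -1.247202
  k3 = f(0.165000, 2.099136) = -1.250817
  k4 = f(0.220000, 2.030143) = -1.190871
  w ← 2.167732 + (0.11/6)·(k1 + 2k2 + 2k3 + k4) = 2.030235
w(0.22) ≈ 2.0302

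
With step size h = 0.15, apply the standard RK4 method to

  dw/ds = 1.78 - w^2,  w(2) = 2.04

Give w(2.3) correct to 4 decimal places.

RK4: k1 = f(s_n, w_n); k2 = f(s_n + h/2, w_n + (h/2)·k1); k3 = f(s_n + h/2, w_n + (h/2)·k2); k4 = f(s_n + h, w_n + h·k3); w_{n+1} = w_n + (h/6)·(k1 + 2k2 + 2k3 + k4).
s=2.000000, w=2.040000:
  k1 = f(2.000000, 2.040000) = -2.381600
  k2 = f(2.075000, 1.861380) = -1.684736
  k3 = f(2.075000, 1.913645) = -1.882037
  k4 = f(2.150000, 1.757695) = -1.309490
  w ← 2.040000 + (0.15/6)·(k1 + 2k2 + 2k3 + k4) = 1.769384
s=2.150000, w=1.769384:
  k1 = f(2.150000, 1.769384) = -1.350720
  k2 = f(2.225000, 1.668080) = -1.002491
  k3 = f(2.225000, 1.694197) = -1.090304
  k4 = f(2.300000, 1.605838) = -0.798717
  w ← 1.769384 + (0.15/6)·(k1 + 2k2 + 2k3 + k4) = 1.611008
w(2.3) ≈ 1.6110

1.6110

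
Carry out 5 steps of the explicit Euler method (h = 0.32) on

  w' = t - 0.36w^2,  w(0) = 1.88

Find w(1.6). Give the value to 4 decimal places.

1.6053

Euler: w_{n+1} = w_n + h·f(t_n, w_n).
t=0.000000, w=1.880000: f=-1.272384 → w ← 1.880000 + 0.32·(-1.272384) = 1.472837
t=0.320000, w=1.472837: f=-0.460930 → w ← 1.472837 + 0.32·(-0.460930) = 1.325340
t=0.640000, w=1.325340: f=0.007651 → w ← 1.325340 + 0.32·0.007651 = 1.327788
t=0.960000, w=1.327788: f=0.325313 → w ← 1.327788 + 0.32·0.325313 = 1.431888
t=1.280000, w=1.431888: f=0.541891 → w ← 1.431888 + 0.32·0.541891 = 1.605293
w(1.6) ≈ 1.6053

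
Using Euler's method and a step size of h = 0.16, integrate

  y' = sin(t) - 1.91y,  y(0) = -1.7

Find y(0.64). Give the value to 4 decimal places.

-0.2741

Euler: y_{n+1} = y_n + h·f(t_n, y_n).
t=0.000000, y=-1.700000: f=3.247000 → y ← -1.700000 + 0.16·3.247000 = -1.180480
t=0.160000, y=-1.180480: f=2.414035 → y ← -1.180480 + 0.16·2.414035 = -0.794234
t=0.320000, y=-0.794234: f=1.831554 → y ← -0.794234 + 0.16·1.831554 = -0.501186
t=0.480000, y=-0.501186: f=1.419044 → y ← -0.501186 + 0.16·1.419044 = -0.274139
y(0.64) ≈ -0.2741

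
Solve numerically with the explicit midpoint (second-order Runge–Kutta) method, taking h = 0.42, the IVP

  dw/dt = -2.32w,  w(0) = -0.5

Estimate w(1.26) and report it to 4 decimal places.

Midpoint: k1 = f(t_n, w_n); k2 = f(t_n + h/2, w_n + (h/2)·k1); w_{n+1} = w_n + h·k2.
t=0.000000, w=-0.500000:
  k1 = f(0.000000, -0.500000) = 1.160000
  k2 = f(0.210000, -0.256400) = 0.594848
  w ← -0.500000 + 0.42·0.594848 = -0.250164
t=0.420000, w=-0.250164:
  k1 = f(0.420000, -0.250164) = 0.580380
  k2 = f(0.630000, -0.128284) = 0.297619
  w ← -0.250164 + 0.42·0.297619 = -0.125164
t=0.840000, w=-0.125164:
  k1 = f(0.840000, -0.125164) = 0.290380
  k2 = f(1.050000, -0.064184) = 0.148907
  w ← -0.125164 + 0.42·0.148907 = -0.062623
w(1.26) ≈ -0.0626

-0.0626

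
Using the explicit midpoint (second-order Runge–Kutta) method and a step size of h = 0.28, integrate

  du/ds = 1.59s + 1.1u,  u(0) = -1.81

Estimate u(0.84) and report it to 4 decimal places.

Midpoint: k1 = f(s_n, u_n); k2 = f(s_n + h/2, u_n + (h/2)·k1); u_{n+1} = u_n + h·k2.
s=0.000000, u=-1.810000:
  k1 = f(0.000000, -1.810000) = -1.991000
  k2 = f(0.140000, -2.088740) = -2.075014
  u ← -1.810000 + 0.28·(-2.075014) = -2.391004
s=0.280000, u=-2.391004:
  k1 = f(0.280000, -2.391004) = -2.184904
  k2 = f(0.420000, -2.696891) = -2.298780
  u ← -2.391004 + 0.28·(-2.298780) = -3.034662
s=0.560000, u=-3.034662:
  k1 = f(0.560000, -3.034662) = -2.447728
  k2 = f(0.700000, -3.377344) = -2.602079
  u ← -3.034662 + 0.28·(-2.602079) = -3.763244
u(0.84) ≈ -3.7632

-3.7632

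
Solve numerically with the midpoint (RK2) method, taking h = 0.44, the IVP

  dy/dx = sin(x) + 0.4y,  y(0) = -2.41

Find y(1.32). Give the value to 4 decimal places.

-3.1771

Midpoint: k1 = f(x_n, y_n); k2 = f(x_n + h/2, y_n + (h/2)·k1); y_{n+1} = y_n + h·k2.
x=0.000000, y=-2.410000:
  k1 = f(0.000000, -2.410000) = -0.964000
  k2 = f(0.220000, -2.622080) = -0.830602
  y ← -2.410000 + 0.44·(-0.830602) = -2.775465
x=0.440000, y=-2.775465:
  k1 = f(0.440000, -2.775465) = -0.684247
  k2 = f(0.660000, -2.925999) = -0.557283
  y ← -2.775465 + 0.44·(-0.557283) = -3.020670
x=0.880000, y=-3.020670:
  k1 = f(0.880000, -3.020670) = -0.437529
  k2 = f(1.100000, -3.116926) = -0.355563
  y ← -3.020670 + 0.44·(-0.355563) = -3.177117
y(1.32) ≈ -3.1771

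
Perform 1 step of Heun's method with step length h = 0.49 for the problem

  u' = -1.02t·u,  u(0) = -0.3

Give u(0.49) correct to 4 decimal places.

Heun: k1 = f(t_n, u_n); k2 = f(t_n + h, u_n + h·k1); u_{n+1} = u_n + (h/2)·(k1 + k2).
t=0.000000, u=-0.300000:
  k1 = f(0.000000, -0.300000) = 0.000000
  k2 = f(0.490000, -0.300000) = 0.149940
  u ← -0.300000 + (0.49/2)·(0.000000 + 0.149940) = -0.263265
u(0.49) ≈ -0.2633

-0.2633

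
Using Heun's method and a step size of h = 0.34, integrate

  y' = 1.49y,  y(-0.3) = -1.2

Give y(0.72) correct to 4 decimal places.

-5.2441

Heun: k1 = f(t_n, y_n); k2 = f(t_n + h, y_n + h·k1); y_{n+1} = y_n + (h/2)·(k1 + k2).
t=-0.300000, y=-1.200000:
  k1 = f(-0.300000, -1.200000) = -1.788000
  k2 = f(0.040000, -1.807920) = -2.693801
  y ← -1.200000 + (0.34/2)·(-1.788000 + (-2.693801)) = -1.961906
t=0.040000, y=-1.961906:
  k1 = f(0.040000, -1.961906) = -2.923240
  k2 = f(0.380000, -2.955808) = -4.404154
  y ← -1.961906 + (0.34/2)·(-2.923240 + (-4.404154)) = -3.207563
t=0.380000, y=-3.207563:
  k1 = f(0.380000, -3.207563) = -4.779269
  k2 = f(0.720000, -4.832515) = -7.200447
  y ← -3.207563 + (0.34/2)·(-4.779269 + (-7.200447)) = -5.244115
y(0.72) ≈ -5.2441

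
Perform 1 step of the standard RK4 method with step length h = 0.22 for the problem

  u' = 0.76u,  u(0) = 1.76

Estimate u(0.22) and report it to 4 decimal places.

2.0803

RK4: k1 = f(t_n, u_n); k2 = f(t_n + h/2, u_n + (h/2)·k1); k3 = f(t_n + h/2, u_n + (h/2)·k2); k4 = f(t_n + h, u_n + h·k3); u_{n+1} = u_n + (h/6)·(k1 + 2k2 + 2k3 + k4).
t=0.000000, u=1.760000:
  k1 = f(0.000000, 1.760000) = 1.337600
  k2 = f(0.110000, 1.907136) = 1.449423
  k3 = f(0.110000, 1.919437) = 1.458772
  k4 = f(0.220000, 2.080930) = 1.581507
  u ← 1.760000 + (0.22/6)·(k1 + 2k2 + 2k3 + k4) = 2.080302
u(0.22) ≈ 2.0803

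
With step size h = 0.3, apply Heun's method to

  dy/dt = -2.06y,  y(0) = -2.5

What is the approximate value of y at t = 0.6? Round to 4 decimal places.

Heun: k1 = f(t_n, y_n); k2 = f(t_n + h, y_n + h·k1); y_{n+1} = y_n + (h/2)·(k1 + k2).
t=0.000000, y=-2.500000:
  k1 = f(0.000000, -2.500000) = 5.150000
  k2 = f(0.300000, -0.955000) = 1.967300
  y ← -2.500000 + (0.3/2)·(5.150000 + 1.967300) = -1.432405
t=0.300000, y=-1.432405:
  k1 = f(0.300000, -1.432405) = 2.950754
  k2 = f(0.600000, -0.547179) = 1.127188
  y ← -1.432405 + (0.3/2)·(2.950754 + 1.127188) = -0.820714
y(0.6) ≈ -0.8207

-0.8207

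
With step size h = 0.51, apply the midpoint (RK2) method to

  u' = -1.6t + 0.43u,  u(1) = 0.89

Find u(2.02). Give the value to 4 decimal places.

Midpoint: k1 = f(t_n, u_n); k2 = f(t_n + h/2, u_n + (h/2)·k1); u_{n+1} = u_n + h·k2.
t=1.000000, u=0.890000:
  k1 = f(1.000000, 0.890000) = -1.217300
  k2 = f(1.255000, 0.579589) = -1.758777
  u ← 0.890000 + 0.51·(-1.758777) = -0.006976
t=1.510000, u=-0.006976:
  k1 = f(1.510000, -0.006976) = -2.419000
  k2 = f(1.765000, -0.623821) = -3.092243
  u ← -0.006976 + 0.51·(-3.092243) = -1.584020
u(2.02) ≈ -1.5840

-1.5840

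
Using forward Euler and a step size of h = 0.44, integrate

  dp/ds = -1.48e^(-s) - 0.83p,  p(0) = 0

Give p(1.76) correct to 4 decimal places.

Euler: p_{n+1} = p_n + h·f(s_n, p_n).
s=0.000000, p=0.000000: f=-1.480000 → p ← 0.000000 + 0.44·(-1.480000) = -0.651200
s=0.440000, p=-0.651200: f=-0.412678 → p ← -0.651200 + 0.44·(-0.412678) = -0.832778
s=0.880000, p=-0.832778: f=0.077327 → p ← -0.832778 + 0.44·0.077327 = -0.798754
s=1.320000, p=-0.798754: f=0.267606 → p ← -0.798754 + 0.44·0.267606 = -0.681008
p(1.76) ≈ -0.6810

-0.6810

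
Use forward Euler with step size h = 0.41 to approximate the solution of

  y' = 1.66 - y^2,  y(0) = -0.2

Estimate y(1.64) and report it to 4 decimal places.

Euler: y_{n+1} = y_n + h·f(t_n, y_n).
t=0.000000, y=-0.200000: f=1.620000 → y ← -0.200000 + 0.41·1.620000 = 0.464200
t=0.410000, y=0.464200: f=1.444518 → y ← 0.464200 + 0.41·1.444518 = 1.056453
t=0.820000, y=1.056453: f=0.543908 → y ← 1.056453 + 0.41·0.543908 = 1.279455
t=1.230000, y=1.279455: f=0.022995 → y ← 1.279455 + 0.41·0.022995 = 1.288883
y(1.64) ≈ 1.2889

1.2889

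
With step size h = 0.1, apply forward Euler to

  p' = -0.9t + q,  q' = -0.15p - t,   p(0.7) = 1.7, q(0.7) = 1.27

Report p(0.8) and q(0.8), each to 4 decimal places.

1.7640, 1.1745

Euler on (p,q): p_{n+1} = p_n + h·p', q_{n+1} = q_n + h·q'.
0.700000: (1.700000, 1.270000); f=(0.640000, -0.955000) → (1.764000, 1.174500)
(p(0.8), q(0.8)) ≈ (1.7640, 1.1745)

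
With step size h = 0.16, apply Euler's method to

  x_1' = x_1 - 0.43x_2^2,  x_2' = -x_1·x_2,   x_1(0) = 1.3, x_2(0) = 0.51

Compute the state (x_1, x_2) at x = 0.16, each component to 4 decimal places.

Euler on (x_1,x_2): x_1_{n+1} = x_1_n + h·x_1', x_2_{n+1} = x_2_n + h·x_2'.
0.000000: (1.300000, 0.510000); f=(1.188157, -0.663000) → (1.490105, 0.403920)
(x_1(0.16), x_2(0.16)) ≈ (1.4901, 0.4039)

1.4901, 0.4039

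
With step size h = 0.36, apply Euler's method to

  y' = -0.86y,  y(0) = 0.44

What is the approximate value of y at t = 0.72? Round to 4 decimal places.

0.2097

Euler: y_{n+1} = y_n + h·f(t_n, y_n).
t=0.000000, y=0.440000: f=-0.378400 → y ← 0.440000 + 0.36·(-0.378400) = 0.303776
t=0.360000, y=0.303776: f=-0.261247 → y ← 0.303776 + 0.36·(-0.261247) = 0.209727
y(0.72) ≈ 0.2097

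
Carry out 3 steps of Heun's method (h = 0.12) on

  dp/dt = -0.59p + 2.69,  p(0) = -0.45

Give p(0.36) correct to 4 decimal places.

0.5078

Heun: k1 = f(t_n, p_n); k2 = f(t_n + h, p_n + h·k1); p_{n+1} = p_n + (h/2)·(k1 + k2).
t=0.000000, p=-0.450000:
  k1 = f(0.000000, -0.450000) = 2.955500
  k2 = f(0.120000, -0.095340) = 2.746251
  p ← -0.450000 + (0.12/2)·(2.955500 + 2.746251) = -0.107895
t=0.120000, p=-0.107895:
  k1 = f(0.120000, -0.107895) = 2.753658
  k2 = f(0.240000, 0.222544) = 2.558699
  p ← -0.107895 + (0.12/2)·(2.753658 + 2.558699) = 0.210846
t=0.240000, p=0.210846:
  k1 = f(0.240000, 0.210846) = 2.565601
  k2 = f(0.360000, 0.518719) = 2.383956
  p ← 0.210846 + (0.12/2)·(2.565601 + 2.383956) = 0.507820
p(0.36) ≈ 0.5078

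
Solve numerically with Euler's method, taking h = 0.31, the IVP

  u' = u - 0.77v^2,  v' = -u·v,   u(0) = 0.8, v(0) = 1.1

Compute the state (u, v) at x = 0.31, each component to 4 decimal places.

0.7592, 0.8272

Euler on (u,v): u_{n+1} = u_n + h·u', v_{n+1} = v_n + h·v'.
0.000000: (0.800000, 1.100000); f=(-0.131700, -0.880000) → (0.759173, 0.827200)
(u(0.31), v(0.31)) ≈ (0.7592, 0.8272)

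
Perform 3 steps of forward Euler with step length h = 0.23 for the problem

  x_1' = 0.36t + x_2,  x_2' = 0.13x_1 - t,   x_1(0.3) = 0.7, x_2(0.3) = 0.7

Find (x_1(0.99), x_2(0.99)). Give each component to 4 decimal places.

Euler on (x_1,x_2): x_1_{n+1} = x_1_n + h·x_1', x_2_{n+1} = x_2_n + h·x_2'.
0.300000: (0.700000, 0.700000); f=(0.808000, -0.209000) → (0.885840, 0.651930)
0.530000: (0.885840, 0.651930); f=(0.842730, -0.414841) → (1.079668, 0.556517)
0.760000: (1.079668, 0.556517); f=(0.830117, -0.619643) → (1.270595, 0.413999)
(x_1(0.99), x_2(0.99)) ≈ (1.2706, 0.4140)

1.2706, 0.4140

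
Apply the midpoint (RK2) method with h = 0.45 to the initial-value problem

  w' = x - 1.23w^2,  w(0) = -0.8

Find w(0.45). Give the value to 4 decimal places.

Midpoint: k1 = f(x_n, w_n); k2 = f(x_n + h/2, w_n + (h/2)·k1); w_{n+1} = w_n + h·k2.
x=0.000000, w=-0.800000:
  k1 = f(0.000000, -0.800000) = -0.787200
  k2 = f(0.225000, -0.977120) = -0.949359
  w ← -0.800000 + 0.45·(-0.949359) = -1.227212
w(0.45) ≈ -1.2272

-1.2272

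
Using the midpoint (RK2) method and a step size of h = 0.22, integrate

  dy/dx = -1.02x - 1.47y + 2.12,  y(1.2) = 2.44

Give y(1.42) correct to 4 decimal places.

1.9191

Midpoint: k1 = f(x_n, y_n); k2 = f(x_n + h/2, y_n + (h/2)·k1); y_{n+1} = y_n + h·k2.
x=1.200000, y=2.440000:
  k1 = f(1.200000, 2.440000) = -2.690800
  k2 = f(1.310000, 2.144012) = -2.367898
  y ← 2.440000 + 0.22·(-2.367898) = 1.919063
y(1.42) ≈ 1.9191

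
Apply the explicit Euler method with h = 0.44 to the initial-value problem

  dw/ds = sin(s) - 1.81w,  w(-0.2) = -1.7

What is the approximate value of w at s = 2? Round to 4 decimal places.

0.5322

Euler: w_{n+1} = w_n + h·f(s_n, w_n).
s=-0.200000, w=-1.700000: f=2.878331 → w ← -1.700000 + 0.44·2.878331 = -0.433535
s=0.240000, w=-0.433535: f=1.022400 → w ← -0.433535 + 0.44·1.022400 = 0.016322
s=0.680000, w=0.016322: f=0.599251 → w ← 0.016322 + 0.44·0.599251 = 0.279992
s=1.120000, w=0.279992: f=0.393315 → w ← 0.279992 + 0.44·0.393315 = 0.453051
s=1.560000, w=0.453051: f=0.179920 → w ← 0.453051 + 0.44·0.179920 = 0.532215
w(2) ≈ 0.5322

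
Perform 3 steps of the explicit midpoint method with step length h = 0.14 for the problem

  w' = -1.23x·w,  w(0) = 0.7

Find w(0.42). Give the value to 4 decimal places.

Midpoint: k1 = f(x_n, w_n); k2 = f(x_n + h/2, w_n + (h/2)·k1); w_{n+1} = w_n + h·k2.
x=0.000000, w=0.700000:
  k1 = f(0.000000, 0.700000) = 0.000000
  k2 = f(0.070000, 0.700000) = -0.060270
  w ← 0.700000 + 0.14·(-0.060270) = 0.691562
x=0.140000, w=0.691562:
  k1 = f(0.140000, 0.691562) = -0.119087
  k2 = f(0.210000, 0.683226) = -0.176477
  w ← 0.691562 + 0.14·(-0.176477) = 0.666855
x=0.280000, w=0.666855:
  k1 = f(0.280000, 0.666855) = -0.229665
  k2 = f(0.350000, 0.650779) = -0.280160
  w ← 0.666855 + 0.14·(-0.280160) = 0.627633
w(0.42) ≈ 0.6276

0.6276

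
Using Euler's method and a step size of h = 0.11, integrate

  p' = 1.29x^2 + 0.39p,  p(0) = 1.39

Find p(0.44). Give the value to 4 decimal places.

1.6688

Euler: p_{n+1} = p_n + h·f(x_n, p_n).
x=0.000000, p=1.390000: f=0.542100 → p ← 1.390000 + 0.11·0.542100 = 1.449631
x=0.110000, p=1.449631: f=0.580965 → p ← 1.449631 + 0.11·0.580965 = 1.513537
x=0.220000, p=1.513537: f=0.652715 → p ← 1.513537 + 0.11·0.652715 = 1.585336
x=0.330000, p=1.585336: f=0.758762 → p ← 1.585336 + 0.11·0.758762 = 1.668800
p(0.44) ≈ 1.6688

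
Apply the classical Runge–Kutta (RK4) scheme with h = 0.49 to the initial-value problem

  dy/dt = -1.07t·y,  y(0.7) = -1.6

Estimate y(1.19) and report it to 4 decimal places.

-0.9750

RK4: k1 = f(t_n, y_n); k2 = f(t_n + h/2, y_n + (h/2)·k1); k3 = f(t_n + h/2, y_n + (h/2)·k2); k4 = f(t_n + h, y_n + h·k3); y_{n+1} = y_n + (h/6)·(k1 + 2k2 + 2k3 + k4).
t=0.700000, y=-1.600000:
  k1 = f(0.700000, -1.600000) = 1.198400
  k2 = f(0.945000, -1.306392) = 1.320958
  k3 = f(0.945000, -1.276365) = 1.290597
  k4 = f(1.190000, -0.967608) = 1.232055
  y ← -1.600000 + (0.49/6)·(k1 + 2k2 + 2k3 + k4) = -0.974959
y(1.19) ≈ -0.9750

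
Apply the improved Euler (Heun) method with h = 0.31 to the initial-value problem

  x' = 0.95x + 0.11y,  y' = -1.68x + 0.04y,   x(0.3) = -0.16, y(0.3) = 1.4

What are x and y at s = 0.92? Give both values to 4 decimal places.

-0.1504, 1.6012

Heun on (x,y): k1 = f(s_n, state_n); k2 = f(s_n + h, state_n + h·k1); state_{n+1} = state_n + (h/2)·(k1 + k2).
0.300000: (-0.160000, 1.400000)
  k1 = (0.002000, 0.324800)
  predictor → (-0.159380, 1.500688)
  k2 = (0.013665, 0.327786)
  → (-0.157572, 1.501151)
0.610000: (-0.157572, 1.501151)
  k1 = (0.015433, 0.324767)
  predictor → (-0.152788, 1.601829)
  k2 = (0.031053, 0.320756)
  → (-0.150367, 1.601207)
(x(0.92), y(0.92)) ≈ (-0.1504, 1.6012)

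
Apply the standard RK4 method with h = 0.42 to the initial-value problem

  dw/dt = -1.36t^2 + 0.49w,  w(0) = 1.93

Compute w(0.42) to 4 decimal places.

2.3356

RK4: k1 = f(t_n, w_n); k2 = f(t_n + h/2, w_n + (h/2)·k1); k3 = f(t_n + h/2, w_n + (h/2)·k2); k4 = f(t_n + h, w_n + h·k3); w_{n+1} = w_n + (h/6)·(k1 + 2k2 + 2k3 + k4).
t=0.000000, w=1.930000:
  k1 = f(0.000000, 1.930000) = 0.945700
  k2 = f(0.210000, 2.128597) = 0.983037
  k3 = f(0.210000, 2.136438) = 0.986878
  k4 = f(0.420000, 2.344489) = 0.908896
  w ← 1.930000 + (0.42/6)·(k1 + 2k2 + 2k3 + k4) = 2.335610
w(0.42) ≈ 2.3356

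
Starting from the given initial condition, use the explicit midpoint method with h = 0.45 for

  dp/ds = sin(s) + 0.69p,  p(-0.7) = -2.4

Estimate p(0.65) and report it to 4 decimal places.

Midpoint: k1 = f(s_n, p_n); k2 = f(s_n + h/2, p_n + (h/2)·k1); p_{n+1} = p_n + h·k2.
s=-0.700000, p=-2.400000:
  k1 = f(-0.700000, -2.400000) = -2.300218
  k2 = f(-0.475000, -2.917549) = -2.470447
  p ← -2.400000 + 0.45·(-2.470447) = -3.511701
s=-0.250000, p=-3.511701:
  k1 = f(-0.250000, -3.511701) = -2.670478
  k2 = f(-0.025000, -4.112559) = -2.862663
  p ← -3.511701 + 0.45·(-2.862663) = -4.799900
s=0.200000, p=-4.799900:
  k1 = f(0.200000, -4.799900) = -3.113261
  k2 = f(0.425000, -5.500383) = -3.382944
  p ← -4.799900 + 0.45·(-3.382944) = -6.322224
p(0.65) ≈ -6.3222

-6.3222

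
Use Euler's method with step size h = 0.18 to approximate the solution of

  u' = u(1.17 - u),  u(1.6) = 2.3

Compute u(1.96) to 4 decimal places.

Euler: u_{n+1} = u_n + h·f(t_n, u_n).
t=1.600000, u=2.300000: f=-2.599000 → u ← 2.300000 + 0.18·(-2.599000) = 1.832180
t=1.780000, u=1.832180: f=-1.213233 → u ← 1.832180 + 0.18·(-1.213233) = 1.613798
u(1.96) ≈ 1.6138

1.6138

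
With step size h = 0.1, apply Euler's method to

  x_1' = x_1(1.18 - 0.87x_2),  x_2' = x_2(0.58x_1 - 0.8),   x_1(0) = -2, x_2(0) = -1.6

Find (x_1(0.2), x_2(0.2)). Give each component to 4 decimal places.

Euler on (x_1,x_2): x_1_{n+1} = x_1_n + h·x_1', x_2_{n+1} = x_2_n + h·x_2'.
0.000000: (-2.000000, -1.600000); f=(-5.144000, 3.136000) → (-2.514400, -1.286400)
0.100000: (-2.514400, -1.286400); f=(-5.781028, 2.905144) → (-3.092503, -0.995886)
(x_1(0.2), x_2(0.2)) ≈ (-3.0925, -0.9959)

-3.0925, -0.9959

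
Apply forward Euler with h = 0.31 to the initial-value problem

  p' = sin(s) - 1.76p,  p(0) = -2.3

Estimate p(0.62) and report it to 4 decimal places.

Euler: p_{n+1} = p_n + h·f(s_n, p_n).
s=0.000000, p=-2.300000: f=4.048000 → p ← -2.300000 + 0.31·4.048000 = -1.045120
s=0.310000, p=-1.045120: f=2.144470 → p ← -1.045120 + 0.31·2.144470 = -0.380334
p(0.62) ≈ -0.3803

-0.3803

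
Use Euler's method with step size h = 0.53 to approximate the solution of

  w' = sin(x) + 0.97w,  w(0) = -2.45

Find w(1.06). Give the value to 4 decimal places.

Euler: w_{n+1} = w_n + h·f(x_n, w_n).
x=0.000000, w=-2.450000: f=-2.376500 → w ← -2.450000 + 0.53·(-2.376500) = -3.709545
x=0.530000, w=-3.709545: f=-3.092725 → w ← -3.709545 + 0.53·(-3.092725) = -5.348689
w(1.06) ≈ -5.3487

-5.3487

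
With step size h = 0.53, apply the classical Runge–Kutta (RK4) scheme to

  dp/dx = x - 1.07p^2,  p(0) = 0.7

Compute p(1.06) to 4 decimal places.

RK4: k1 = f(x_n, p_n); k2 = f(x_n + h/2, p_n + (h/2)·k1); k3 = f(x_n + h/2, p_n + (h/2)·k2); k4 = f(x_n + h, p_n + h·k3); p_{n+1} = p_n + (h/6)·(k1 + 2k2 + 2k3 + k4).
x=0.000000, p=0.700000:
  k1 = f(0.000000, 0.700000) = -0.524300
  k2 = f(0.265000, 0.561060) = -0.071824
  k3 = f(0.265000, 0.680967) = -0.231176
  k4 = f(0.530000, 0.577477) = 0.173177
  p ← 0.700000 + (0.53/6)·(k1 + 2k2 + 2k3 + k4) = 0.615454
x=0.530000, p=0.615454:
  k1 = f(0.530000, 0.615454) = 0.124701
  k2 = f(0.795000, 0.648500) = 0.345009
  k3 = f(0.795000, 0.706882) = 0.260341
  k4 = f(1.060000, 0.753435) = 0.452600
  p ← 0.615454 + (0.53/6)·(k1 + 2k2 + 2k3 + k4) = 0.773394
p(1.06) ≈ 0.7734

0.7734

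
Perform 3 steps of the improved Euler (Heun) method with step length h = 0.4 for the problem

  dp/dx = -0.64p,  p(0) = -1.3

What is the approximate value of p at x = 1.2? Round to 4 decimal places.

Heun: k1 = f(x_n, p_n); k2 = f(x_n + h, p_n + h·k1); p_{n+1} = p_n + (h/2)·(k1 + k2).
x=0.000000, p=-1.300000:
  k1 = f(0.000000, -1.300000) = 0.832000
  k2 = f(0.400000, -0.967200) = 0.619008
  p ← -1.300000 + (0.4/2)·(0.832000 + 0.619008) = -1.009798
x=0.400000, p=-1.009798:
  k1 = f(0.400000, -1.009798) = 0.646271
  k2 = f(0.800000, -0.751290) = 0.480826
  p ← -1.009798 + (0.4/2)·(0.646271 + 0.480826) = -0.784379
x=0.800000, p=-0.784379:
  k1 = f(0.800000, -0.784379) = 0.502003
  k2 = f(1.200000, -0.583578) = 0.373490
  p ← -0.784379 + (0.4/2)·(0.502003 + 0.373490) = -0.609281
p(1.2) ≈ -0.6093

-0.6093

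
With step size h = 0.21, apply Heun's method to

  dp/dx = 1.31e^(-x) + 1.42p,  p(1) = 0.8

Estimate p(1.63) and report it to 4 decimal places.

2.3150

Heun: k1 = f(x_n, p_n); k2 = f(x_n + h, p_n + h·k1); p_{n+1} = p_n + (h/2)·(k1 + k2).
x=1.000000, p=0.800000:
  k1 = f(1.000000, 0.800000) = 1.617922
  k2 = f(1.210000, 1.139764) = 2.009103
  p ← 0.800000 + (0.21/2)·(1.617922 + 2.009103) = 1.180838
x=1.210000, p=1.180838:
  k1 = f(1.210000, 1.180838) = 2.067428
  k2 = f(1.420000, 1.614997) = 2.609942
  p ← 1.180838 + (0.21/2)·(2.067428 + 2.609942) = 1.671961
x=1.420000, p=1.671961:
  k1 = f(1.420000, 1.671961) = 2.690831
  k2 = f(1.630000, 2.237036) = 3.433259
  p ← 1.671961 + (0.21/2)·(2.690831 + 3.433259) = 2.314991
p(1.63) ≈ 2.3150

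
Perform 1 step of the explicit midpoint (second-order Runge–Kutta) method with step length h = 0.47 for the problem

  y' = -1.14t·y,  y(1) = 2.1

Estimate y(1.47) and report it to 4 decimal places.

Midpoint: k1 = f(t_n, y_n); k2 = f(t_n + h/2, y_n + (h/2)·k1); y_{n+1} = y_n + h·k2.
t=1.000000, y=2.100000:
  k1 = f(1.000000, 2.100000) = -2.394000
  k2 = f(1.235000, 1.537410) = -2.164520
  y ← 2.100000 + 0.47·(-2.164520) = 1.082676
y(1.47) ≈ 1.0827

1.0827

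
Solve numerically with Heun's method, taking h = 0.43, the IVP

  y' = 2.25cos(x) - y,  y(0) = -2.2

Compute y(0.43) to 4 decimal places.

Heun: k1 = f(x_n, y_n); k2 = f(x_n + h, y_n + h·k1); y_{n+1} = y_n + (h/2)·(k1 + k2).
x=0.000000, y=-2.200000:
  k1 = f(0.000000, -2.200000) = 4.450000
  k2 = f(0.430000, -0.286500) = 2.331673
  y ← -2.200000 + (0.43/2)·(4.450000 + 2.331673) = -0.741940
y(0.43) ≈ -0.7419

-0.7419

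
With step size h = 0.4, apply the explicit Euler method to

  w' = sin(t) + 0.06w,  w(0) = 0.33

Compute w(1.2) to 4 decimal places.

0.8008

Euler: w_{n+1} = w_n + h·f(t_n, w_n).
t=0.000000, w=0.330000: f=0.019800 → w ← 0.330000 + 0.4·0.019800 = 0.337920
t=0.400000, w=0.337920: f=0.409694 → w ← 0.337920 + 0.4·0.409694 = 0.501797
t=0.800000, w=0.501797: f=0.747464 → w ← 0.501797 + 0.4·0.747464 = 0.800783
w(1.2) ≈ 0.8008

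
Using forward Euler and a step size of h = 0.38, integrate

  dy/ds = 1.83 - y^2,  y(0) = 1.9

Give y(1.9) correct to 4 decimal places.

1.3528

Euler: y_{n+1} = y_n + h·f(s_n, y_n).
s=0.000000, y=1.900000: f=-1.780000 → y ← 1.900000 + 0.38·(-1.780000) = 1.223600
s=0.380000, y=1.223600: f=0.332803 → y ← 1.223600 + 0.38·0.332803 = 1.350065
s=0.760000, y=1.350065: f=0.007324 → y ← 1.350065 + 0.38·0.007324 = 1.352848
s=1.140000, y=1.352848: f=-0.000199 → y ← 1.352848 + 0.38·(-0.000199) = 1.352773
s=1.520000, y=1.352773: f=0.000006 → y ← 1.352773 + 0.38·0.000006 = 1.352775
y(1.9) ≈ 1.3528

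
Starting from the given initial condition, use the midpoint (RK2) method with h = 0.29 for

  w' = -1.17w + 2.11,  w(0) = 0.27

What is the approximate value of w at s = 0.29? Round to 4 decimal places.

0.7020

Midpoint: k1 = f(s_n, w_n); k2 = f(s_n + h/2, w_n + (h/2)·k1); w_{n+1} = w_n + h·k2.
s=0.000000, w=0.270000:
  k1 = f(0.000000, 0.270000) = 1.794100
  k2 = f(0.145000, 0.530145) = 1.489731
  w ← 0.270000 + 0.29·1.489731 = 0.702022
w(0.29) ≈ 0.7020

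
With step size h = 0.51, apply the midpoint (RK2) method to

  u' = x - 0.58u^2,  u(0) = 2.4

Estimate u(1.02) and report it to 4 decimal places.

Midpoint: k1 = f(x_n, u_n); k2 = f(x_n + h/2, u_n + (h/2)·k1); u_{n+1} = u_n + h·k2.
x=0.000000, u=2.400000:
  k1 = f(0.000000, 2.400000) = -3.340800
  k2 = f(0.255000, 1.548096) = -1.135029
  u ← 2.400000 + 0.51·(-1.135029) = 1.821135
x=0.510000, u=1.821135:
  k1 = f(0.510000, 1.821135) = -1.413590
  k2 = f(0.765000, 1.460670) = -0.472463
  u ← 1.821135 + 0.51·(-0.472463) = 1.580179
u(1.02) ≈ 1.5802

1.5802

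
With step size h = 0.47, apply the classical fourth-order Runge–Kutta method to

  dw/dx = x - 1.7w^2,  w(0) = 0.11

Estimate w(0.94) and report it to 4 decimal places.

0.4497

RK4: k1 = f(x_n, w_n); k2 = f(x_n + h/2, w_n + (h/2)·k1); k3 = f(x_n + h/2, w_n + (h/2)·k2); k4 = f(x_n + h, w_n + h·k3); w_{n+1} = w_n + (h/6)·(k1 + 2k2 + 2k3 + k4).
x=0.000000, w=0.110000:
  k1 = f(0.000000, 0.110000) = -0.020570
  k2 = f(0.235000, 0.105166) = 0.216198
  k3 = f(0.235000, 0.160807) = 0.191040
  k4 = f(0.470000, 0.199789) = 0.402144
  w ← 0.110000 + (0.47/6)·(k1 + 2k2 + 2k3 + k4) = 0.203691
x=0.470000, w=0.203691:
  k1 = f(0.470000, 0.203691) = 0.399467
  k2 = f(0.705000, 0.297565) = 0.554473
  k3 = f(0.705000, 0.333992) = 0.515364
  k4 = f(0.940000, 0.445912) = 0.601977
  w ← 0.203691 + (0.47/6)·(k1 + 2k2 + 2k3 + k4) = 0.449745
w(0.94) ≈ 0.4497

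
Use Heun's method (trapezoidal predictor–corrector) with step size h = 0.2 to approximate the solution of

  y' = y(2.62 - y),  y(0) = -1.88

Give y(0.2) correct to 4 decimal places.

Heun: k1 = f(x_n, y_n); k2 = f(x_n + h, y_n + h·k1); y_{n+1} = y_n + (h/2)·(k1 + k2).
x=0.000000, y=-1.880000:
  k1 = f(0.000000, -1.880000) = -8.460000
  k2 = f(0.200000, -3.572000) = -22.117824
  y ← -1.880000 + (0.2/2)·(-8.460000 + (-22.117824)) = -4.937782
y(0.2) ≈ -4.9378

-4.9378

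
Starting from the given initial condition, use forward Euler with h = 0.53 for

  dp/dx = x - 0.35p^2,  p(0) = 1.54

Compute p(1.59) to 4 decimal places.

Euler: p_{n+1} = p_n + h·f(x_n, p_n).
x=0.000000, p=1.540000: f=-0.830060 → p ← 1.540000 + 0.53·(-0.830060) = 1.100068
x=0.530000, p=1.100068: f=0.106447 → p ← 1.100068 + 0.53·0.106447 = 1.156485
x=1.060000, p=1.156485: f=0.591890 → p ← 1.156485 + 0.53·0.591890 = 1.470187
p(1.59) ≈ 1.4702

1.4702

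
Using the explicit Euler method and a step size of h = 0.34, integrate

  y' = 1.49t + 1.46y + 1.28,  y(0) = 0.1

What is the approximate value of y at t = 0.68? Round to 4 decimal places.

1.4826

Euler: y_{n+1} = y_n + h·f(t_n, y_n).
t=0.000000, y=0.100000: f=1.426000 → y ← 0.100000 + 0.34·1.426000 = 0.584840
t=0.340000, y=0.584840: f=2.640466 → y ← 0.584840 + 0.34·2.640466 = 1.482599
y(0.68) ≈ 1.4826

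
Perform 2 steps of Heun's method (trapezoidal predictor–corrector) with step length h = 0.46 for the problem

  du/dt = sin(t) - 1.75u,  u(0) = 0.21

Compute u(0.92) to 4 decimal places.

Heun: k1 = f(t_n, u_n); k2 = f(t_n + h, u_n + h·k1); u_{n+1} = u_n + (h/2)·(k1 + k2).
t=0.000000, u=0.210000:
  k1 = f(0.000000, 0.210000) = -0.367500
  k2 = f(0.460000, 0.040950) = 0.372286
  u ← 0.210000 + (0.46/2)·(-0.367500 + 0.372286) = 0.211101
t=0.460000, u=0.211101:
  k1 = f(0.460000, 0.211101) = 0.074522
  k2 = f(0.920000, 0.245381) = 0.366185
  u ← 0.211101 + (0.46/2)·(0.074522 + 0.366185) = 0.312463
u(0.92) ≈ 0.3125

0.3125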